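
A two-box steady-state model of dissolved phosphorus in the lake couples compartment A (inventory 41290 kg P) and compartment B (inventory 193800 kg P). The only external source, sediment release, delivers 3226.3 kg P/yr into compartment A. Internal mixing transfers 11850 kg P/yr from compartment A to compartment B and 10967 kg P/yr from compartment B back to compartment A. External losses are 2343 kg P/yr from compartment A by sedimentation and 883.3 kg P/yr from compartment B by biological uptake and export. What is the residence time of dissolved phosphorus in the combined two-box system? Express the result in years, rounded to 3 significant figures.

72.9 yr

For the system as a whole, the A↔B exchange is internal and contributes nothing to the throughput; only the external sinks remove mass.
M_total = 41290 + 193800 = 235090 kg P.
ΣF_external_out = 2343 + 883.3 = 3226.3 kg P/yr.
τ = M_total / ΣF_ext = 235090 / 3226.3 = 72.87 yr.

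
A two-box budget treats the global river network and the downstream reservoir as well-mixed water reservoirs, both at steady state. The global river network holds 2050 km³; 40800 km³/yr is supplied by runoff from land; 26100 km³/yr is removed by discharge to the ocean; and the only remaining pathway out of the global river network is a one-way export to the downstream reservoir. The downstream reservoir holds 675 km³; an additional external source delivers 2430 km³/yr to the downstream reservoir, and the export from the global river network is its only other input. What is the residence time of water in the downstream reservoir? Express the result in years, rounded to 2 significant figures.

Balance the global river network: ΣF_in = 40800 km³/yr.
Export to the downstream reservoir = ΣF_in − (26100) = 14700 km³/yr.
Total input to the downstream reservoir = 14700 + 2430 = 17130 km³/yr; at steady state this equals its total output.
τ = M / F = 675 / 17130 = 0.03940 yr.

0.039 yr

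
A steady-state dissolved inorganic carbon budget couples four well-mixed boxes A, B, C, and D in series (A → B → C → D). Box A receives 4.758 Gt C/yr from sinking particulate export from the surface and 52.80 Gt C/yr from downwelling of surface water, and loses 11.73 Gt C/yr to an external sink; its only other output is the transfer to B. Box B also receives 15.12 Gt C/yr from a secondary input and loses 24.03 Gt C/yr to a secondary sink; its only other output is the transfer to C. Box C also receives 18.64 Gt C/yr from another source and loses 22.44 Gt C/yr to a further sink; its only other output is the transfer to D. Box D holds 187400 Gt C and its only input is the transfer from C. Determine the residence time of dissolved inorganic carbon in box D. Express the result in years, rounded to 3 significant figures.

Box A: F(A→B) = (4.758 + 52.80) − 11.73 = 45.828 Gt C/yr.
Box B: F(B→C) = (45.828 + 15.12) − 24.03 = 36.918 Gt C/yr.
Box C: F(C→D) = (36.918 + 18.64) − 22.44 = 33.118 Gt C/yr.
Box D throughput = its input = 33.118 Gt C/yr; τ = 187400 / 33.118 = 5659 yr.

5660 yr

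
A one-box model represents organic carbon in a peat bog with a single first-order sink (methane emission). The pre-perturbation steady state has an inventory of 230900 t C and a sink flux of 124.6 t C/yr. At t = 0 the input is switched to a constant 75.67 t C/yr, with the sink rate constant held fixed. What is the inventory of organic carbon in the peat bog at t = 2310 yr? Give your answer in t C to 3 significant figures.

166000 t C

τ = M₀/F₀ = 230900/124.6 = 1853 yr; rate constant k = 1/τ.
New steady state M_∞ = F₁/k = F₁·τ = 75.67 × 1853 = 140230 t C.
M(t) = M_∞ + (M₀ − M_∞)·e^(−t/τ); t/τ = 2310/1853 = 1.247, so e^(−t/τ) = 0.2875.
M(t) = 140230 + 90670 × 0.2875 = 166290 t C.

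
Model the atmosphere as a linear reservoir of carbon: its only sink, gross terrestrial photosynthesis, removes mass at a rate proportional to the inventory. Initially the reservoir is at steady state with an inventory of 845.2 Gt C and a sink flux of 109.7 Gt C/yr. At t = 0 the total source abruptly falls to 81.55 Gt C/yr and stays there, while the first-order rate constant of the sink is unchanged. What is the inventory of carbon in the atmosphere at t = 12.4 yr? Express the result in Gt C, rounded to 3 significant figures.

672 Gt C

The sink rate constant is k = F₀/M₀ = 109.7/845.2 = 0.1298 yr⁻¹.
Solving dM/dt = F₁ − kM with M(0) = M₀ gives M(t) = F₁/k + (M₀ − F₁/k)·e^(−kt).
F₁/k = 81.55/0.1298 = 628.31 Gt C; kt = 0.1298 × 12.4 = 1.609, e^(−kt) = 0.2000.
M(12.4) = 628.31 + (845.2 − 628.31) × 0.2000 = 628.31 + 43.38 = 671.69 Gt C.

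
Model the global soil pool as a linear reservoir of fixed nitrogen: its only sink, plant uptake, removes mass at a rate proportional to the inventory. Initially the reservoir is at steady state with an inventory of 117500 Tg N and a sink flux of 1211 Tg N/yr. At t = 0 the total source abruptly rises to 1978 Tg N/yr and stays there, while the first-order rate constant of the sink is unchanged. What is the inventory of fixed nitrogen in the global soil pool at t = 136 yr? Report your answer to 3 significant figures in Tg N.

τ = M₀/F₀ = 117500/1211 = 97.03 yr; rate constant k = 1/τ.
New steady state M_∞ = F₁/k = F₁·τ = 1978 × 97.03 = 191920 Tg N.
M(t) = M_∞ + (M₀ − M_∞)·e^(−t/τ); t/τ = 136/97.03 = 1.402, so e^(−t/τ) = 0.2462.
M(t) = 191920 − 74420 × 0.2462 = 173600 Tg N.

174000 Tg N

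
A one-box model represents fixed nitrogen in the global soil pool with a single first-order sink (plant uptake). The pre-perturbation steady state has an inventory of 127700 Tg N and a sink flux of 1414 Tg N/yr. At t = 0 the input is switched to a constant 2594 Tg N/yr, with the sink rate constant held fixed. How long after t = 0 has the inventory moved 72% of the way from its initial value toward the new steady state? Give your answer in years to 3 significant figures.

τ = M₀/F₀ = 127700/1414 = 90.31 yr.
The remaining gap fraction is e^(−t/τ); 72% covered ⇒ e^(−t/τ) = 0.280.
t = −τ ln(0.280) = 90.31 × 1.273 = 115.0 yr.

115 yr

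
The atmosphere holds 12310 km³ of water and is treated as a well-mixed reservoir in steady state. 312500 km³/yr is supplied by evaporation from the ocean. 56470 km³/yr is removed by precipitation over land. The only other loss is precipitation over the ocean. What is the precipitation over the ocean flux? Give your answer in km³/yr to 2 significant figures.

At steady state ΣF_in = ΣF_out.
ΣF_in = 312500 km³/yr.
Precipitation over the ocean flux = ΣF_in − (56470) = 312500 − 56470 = 256000 km³/yr.

260000 km³/yr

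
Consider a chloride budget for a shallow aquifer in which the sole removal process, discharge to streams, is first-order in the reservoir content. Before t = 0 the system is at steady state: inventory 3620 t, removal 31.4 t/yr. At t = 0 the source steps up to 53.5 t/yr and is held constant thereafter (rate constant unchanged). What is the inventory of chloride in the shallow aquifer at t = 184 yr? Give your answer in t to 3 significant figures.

Residence time τ = M₀/F₀ = 115.3 yr. The eventual steady state is M_∞ = M₀·(F₁/F₀) = 3620 × 53.5/31.4 = 6167.8 t.
The anomaly ΔM(t) = M(t) − M_∞ decays as ΔM₀·e^(−t/τ) with ΔM₀ = 3620 − 6167.8 = −2548 t.
At t = 184 yr, e^(−t/τ) = e^(−1.596) = 0.2027, so ΔM = −516.4 t and M = 6167.8 − 516.4 = 5651.4 t.

5650 t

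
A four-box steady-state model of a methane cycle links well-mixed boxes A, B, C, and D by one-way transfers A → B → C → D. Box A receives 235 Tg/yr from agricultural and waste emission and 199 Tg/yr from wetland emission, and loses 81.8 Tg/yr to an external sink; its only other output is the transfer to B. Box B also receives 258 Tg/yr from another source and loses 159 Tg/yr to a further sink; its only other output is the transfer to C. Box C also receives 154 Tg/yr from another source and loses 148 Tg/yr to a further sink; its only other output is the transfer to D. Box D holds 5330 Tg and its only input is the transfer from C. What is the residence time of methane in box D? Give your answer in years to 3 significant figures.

Box A: F(A→B) = (235 + 199) − 81.8 = 352.20 Tg/yr.
Box B: F(B→C) = (352.20 + 258) − 159 = 451.20 Tg/yr.
Box C: F(C→D) = (451.20 + 154) − 148 = 457.20 Tg/yr.
Box D throughput = its input = 457.20 Tg/yr; τ = 5330 / 457.20 = 11.66 yr.

11.7 yr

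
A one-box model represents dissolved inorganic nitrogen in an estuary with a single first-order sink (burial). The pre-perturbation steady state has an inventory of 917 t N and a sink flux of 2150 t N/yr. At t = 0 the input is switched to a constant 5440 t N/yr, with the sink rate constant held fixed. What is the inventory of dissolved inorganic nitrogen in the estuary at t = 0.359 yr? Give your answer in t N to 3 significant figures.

1720 t N

Residence time τ = M₀/F₀ = 0.4265 yr. The eventual steady state is M_∞ = M₀·(F₁/F₀) = 917 × 5440/2150 = 2320.2 t N.
The anomaly ΔM(t) = M(t) − M_∞ decays as ΔM₀·e^(−t/τ) with ΔM₀ = 917 − 2320.2 = −1403 t N.
At t = 0.359 yr, e^(−t/τ) = e^(−0.8417) = 0.4310, so ΔM = −604.7 t N and M = 2320.2 − 604.7 = 1715.5 t N.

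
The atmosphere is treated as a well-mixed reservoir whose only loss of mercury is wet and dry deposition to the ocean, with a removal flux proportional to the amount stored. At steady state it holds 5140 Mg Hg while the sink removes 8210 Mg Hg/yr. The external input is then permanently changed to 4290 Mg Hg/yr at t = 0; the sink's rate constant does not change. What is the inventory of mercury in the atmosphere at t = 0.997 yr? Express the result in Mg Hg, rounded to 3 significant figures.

3190 Mg Hg

Residence time τ = M₀/F₀ = 0.6261 yr. The eventual steady state is M_∞ = M₀·(F₁/F₀) = 5140 × 4290/8210 = 2685.8 Mg Hg.
The anomaly ΔM(t) = M(t) − M_∞ decays as ΔM₀·e^(−t/τ) with ΔM₀ = 5140 − 2685.8 = 2454 Mg Hg.
At t = 0.997 yr, e^(−t/τ) = e^(−1.592) = 0.2034, so ΔM = 499.2 Mg Hg and M = 2685.8 + 499.2 = 3185.1 Mg Hg.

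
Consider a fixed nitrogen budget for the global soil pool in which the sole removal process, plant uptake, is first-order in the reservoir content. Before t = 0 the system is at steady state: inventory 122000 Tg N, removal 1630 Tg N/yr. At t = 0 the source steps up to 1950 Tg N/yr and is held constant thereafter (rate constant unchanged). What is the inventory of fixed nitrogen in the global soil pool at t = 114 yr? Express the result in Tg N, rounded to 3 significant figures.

Residence time τ = M₀/F₀ = 74.85 yr. The eventual steady state is M_∞ = M₀·(F₁/F₀) = 122000 × 1950/1630 = 145950 Tg N.
The anomaly ΔM(t) = M(t) − M_∞ decays as ΔM₀·e^(−t/τ) with ΔM₀ = 122000 − 145950 = −23950 Tg N.
At t = 114 yr, e^(−t/τ) = e^(−1.523) = 0.2180, so ΔM = −5222 Tg N and M = 145950 − 5222 = 140730 Tg N.

141000 Tg N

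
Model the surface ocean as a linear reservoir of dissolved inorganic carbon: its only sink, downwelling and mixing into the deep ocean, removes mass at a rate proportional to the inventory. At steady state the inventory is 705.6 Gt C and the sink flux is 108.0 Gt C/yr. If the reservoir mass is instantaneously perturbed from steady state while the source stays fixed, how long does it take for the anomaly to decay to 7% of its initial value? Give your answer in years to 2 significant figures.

17 yr

For a linear reservoir the anomaly decays as exp(−t/τ) with τ = M/F = 705.6/108.0 = 6.533 yr.
exp(−t/τ) = 0.07 ⇒ t = −τ ln(0.07) = 6.533 × 2.659 = 17.37 yr.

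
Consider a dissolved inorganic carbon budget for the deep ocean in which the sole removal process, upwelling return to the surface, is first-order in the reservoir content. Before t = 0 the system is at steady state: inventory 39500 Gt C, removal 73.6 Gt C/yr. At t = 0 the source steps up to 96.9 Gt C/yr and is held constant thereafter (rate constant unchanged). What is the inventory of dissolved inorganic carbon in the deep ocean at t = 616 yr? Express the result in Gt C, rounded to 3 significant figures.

τ = M₀/F₀ = 39500/73.6 = 536.7 yr; rate constant k = 1/τ.
New steady state M_∞ = F₁/k = F₁·τ = 96.9 × 536.7 = 52005 Gt C.
M(t) = M_∞ + (M₀ − M_∞)·e^(−t/τ); t/τ = 616/536.7 = 1.148, so e^(−t/τ) = 0.3173.
M(t) = 52005 − 12500 × 0.3173 = 48037 Gt C.

48000 Gt C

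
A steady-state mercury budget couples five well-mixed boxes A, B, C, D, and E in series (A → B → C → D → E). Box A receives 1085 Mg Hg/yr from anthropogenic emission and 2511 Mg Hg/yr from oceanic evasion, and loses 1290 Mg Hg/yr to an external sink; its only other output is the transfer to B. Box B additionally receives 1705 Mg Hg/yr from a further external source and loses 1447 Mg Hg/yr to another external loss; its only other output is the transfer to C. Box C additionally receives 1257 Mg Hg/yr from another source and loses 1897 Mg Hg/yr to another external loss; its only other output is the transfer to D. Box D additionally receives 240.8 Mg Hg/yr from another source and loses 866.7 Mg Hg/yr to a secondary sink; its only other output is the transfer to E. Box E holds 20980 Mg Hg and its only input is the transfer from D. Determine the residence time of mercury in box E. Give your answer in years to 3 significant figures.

16.2 yr

Box A: F(A→B) = (1085 + 2511) − 1290 = 2306.0 Mg Hg/yr.
Box B: F(B→C) = (2306.0 + 1705) − 1447 = 2564.0 Mg Hg/yr.
Box C: F(C→D) = (2564.0 + 1257) − 1897 = 1924.0 Mg Hg/yr.
Box D: F(D→E) = (1924.0 + 240.8) − 866.7 = 1298.1 Mg Hg/yr.
Box E throughput = its input = 1298.1 Mg Hg/yr; τ = 20980 / 1298.1 = 16.16 yr.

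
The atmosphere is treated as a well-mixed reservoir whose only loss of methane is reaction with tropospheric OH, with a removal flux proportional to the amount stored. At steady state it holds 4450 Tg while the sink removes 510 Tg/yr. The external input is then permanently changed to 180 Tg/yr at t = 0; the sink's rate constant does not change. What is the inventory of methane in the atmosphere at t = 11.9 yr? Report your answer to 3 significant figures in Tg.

2310 Tg

The sink rate constant is k = F₀/M₀ = 510/4450 = 0.1146 yr⁻¹.
Solving dM/dt = F₁ − kM with M(0) = M₀ gives M(t) = F₁/k + (M₀ − F₁/k)·e^(−kt).
F₁/k = 180/0.1146 = 1570.6 Tg; kt = 0.1146 × 11.9 = 1.364, e^(−kt) = 0.2557.
M(11.9) = 1570.6 + (4450 − 1570.6) × 0.2557 = 1570.6 + 736.2 = 2306.8 Tg.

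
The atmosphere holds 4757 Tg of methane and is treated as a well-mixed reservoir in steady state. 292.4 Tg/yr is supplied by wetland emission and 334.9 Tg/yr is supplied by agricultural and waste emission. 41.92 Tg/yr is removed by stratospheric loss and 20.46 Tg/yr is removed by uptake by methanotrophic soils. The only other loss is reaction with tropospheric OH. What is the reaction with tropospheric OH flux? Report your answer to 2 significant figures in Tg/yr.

At steady state ΣF_in = ΣF_out.
ΣF_in = 292.4 + 334.9 = 627.30 Tg/yr.
Reaction with tropospheric OH flux = ΣF_in − (41.92 + 20.46) = 627.30 − 62.38 = 564.9 Tg/yr.

560 Tg/yr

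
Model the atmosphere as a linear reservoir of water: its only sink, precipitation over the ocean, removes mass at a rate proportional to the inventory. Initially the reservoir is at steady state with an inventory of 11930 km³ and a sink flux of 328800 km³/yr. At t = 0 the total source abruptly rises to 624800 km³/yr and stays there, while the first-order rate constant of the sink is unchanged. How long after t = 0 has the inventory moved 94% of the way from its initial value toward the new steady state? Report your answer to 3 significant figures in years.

τ = M₀/F₀ = 11930/328800 = 0.03628 yr.
The remaining gap fraction is e^(−t/τ); 94% covered ⇒ e^(−t/τ) = 0.0600.
t = −τ ln(0.0600) = 0.03628 × 2.813 = 0.1021 yr.

0.102 yr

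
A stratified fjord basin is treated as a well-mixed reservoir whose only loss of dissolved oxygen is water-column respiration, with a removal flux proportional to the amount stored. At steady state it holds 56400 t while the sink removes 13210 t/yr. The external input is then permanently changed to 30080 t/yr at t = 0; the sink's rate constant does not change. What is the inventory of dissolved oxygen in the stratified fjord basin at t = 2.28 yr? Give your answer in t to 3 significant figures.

86200 t

Residence time τ = M₀/F₀ = 4.269 yr. The eventual steady state is M_∞ = M₀·(F₁/F₀) = 56400 × 30080/13210 = 128430 t.
The anomaly ΔM(t) = M(t) − M_∞ decays as ΔM₀·e^(−t/τ) with ΔM₀ = 56400 − 128430 = −72030 t.
At t = 2.28 yr, e^(−t/τ) = e^(−0.5340) = 0.5862, so ΔM = −42220 t and M = 128430 − 42220 = 86201 t.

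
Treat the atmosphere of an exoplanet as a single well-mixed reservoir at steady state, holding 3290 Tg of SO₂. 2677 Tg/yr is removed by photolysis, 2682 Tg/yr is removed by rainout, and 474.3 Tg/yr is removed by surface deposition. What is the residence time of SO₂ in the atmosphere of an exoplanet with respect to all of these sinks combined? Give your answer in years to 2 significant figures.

0.56 yr

Total removal flux = 2677 + 2682 + 474.3 = 5833.3 Tg/yr.
τ = M / ΣF_out = 3290 / 5833.3 = 0.5640 yr.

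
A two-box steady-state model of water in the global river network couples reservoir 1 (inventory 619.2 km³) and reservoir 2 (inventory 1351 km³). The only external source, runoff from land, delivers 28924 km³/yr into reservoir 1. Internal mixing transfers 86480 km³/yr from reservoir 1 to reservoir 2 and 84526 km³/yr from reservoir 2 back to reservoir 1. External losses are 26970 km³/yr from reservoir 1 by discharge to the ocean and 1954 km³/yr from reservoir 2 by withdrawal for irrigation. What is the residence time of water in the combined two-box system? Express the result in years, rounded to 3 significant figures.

For the system as a whole, the A↔B exchange is internal and contributes nothing to the throughput; only the external sinks remove mass.
M_total = 619.2 + 1351 = 1970.2 km³.
ΣF_external_out = 26970 + 1954 = 28924 km³/yr.
τ = M_total / ΣF_ext = 1970.2 / 28924 = 0.06812 yr.

0.0681 yr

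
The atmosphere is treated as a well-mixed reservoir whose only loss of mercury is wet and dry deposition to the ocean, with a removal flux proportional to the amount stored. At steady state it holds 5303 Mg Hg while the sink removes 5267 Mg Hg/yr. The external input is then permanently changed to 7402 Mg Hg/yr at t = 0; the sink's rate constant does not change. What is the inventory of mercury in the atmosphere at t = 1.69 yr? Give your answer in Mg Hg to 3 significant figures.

7050 Mg Hg

The sink rate constant is k = F₀/M₀ = 5267/5303 = 0.9932 yr⁻¹.
Solving dM/dt = F₁ − kM with M(0) = M₀ gives M(t) = F₁/k + (M₀ − F₁/k)·e^(−kt).
F₁/k = 7402/0.9932 = 7452.6 Mg Hg; kt = 0.9932 × 1.69 = 1.679, e^(−kt) = 0.1866.
M(1.69) = 7452.6 + (5303 − 7452.6) × 0.1866 = 7452.6 − 401.2 = 7051.4 Mg Hg.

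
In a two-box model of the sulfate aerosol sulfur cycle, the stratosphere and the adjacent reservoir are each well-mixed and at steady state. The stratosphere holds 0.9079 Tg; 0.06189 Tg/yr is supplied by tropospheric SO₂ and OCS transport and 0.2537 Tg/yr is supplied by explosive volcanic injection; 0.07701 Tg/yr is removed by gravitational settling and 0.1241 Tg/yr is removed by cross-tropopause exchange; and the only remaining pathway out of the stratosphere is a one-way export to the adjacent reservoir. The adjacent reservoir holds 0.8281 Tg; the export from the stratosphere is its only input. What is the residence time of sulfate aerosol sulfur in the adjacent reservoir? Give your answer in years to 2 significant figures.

Balance the stratosphere: ΣF_in = 0.06189 + 0.2537 = 0.31559 Tg/yr.
Export to the adjacent reservoir = ΣF_in − (0.07701 + 0.1241) = 0.11448 Tg/yr.
At steady state the output of the adjacent reservoir equals its input, 0.11448 Tg/yr.
τ = M / F = 0.8281 / 0.11448 = 7.234 yr.

7.2 yr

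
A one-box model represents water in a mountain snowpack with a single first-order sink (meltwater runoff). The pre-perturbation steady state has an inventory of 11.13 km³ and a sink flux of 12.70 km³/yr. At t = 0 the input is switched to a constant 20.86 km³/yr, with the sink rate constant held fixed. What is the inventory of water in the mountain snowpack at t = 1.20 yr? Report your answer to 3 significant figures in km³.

τ = M₀/F₀ = 11.13/12.70 = 0.8764 yr; rate constant k = 1/τ.
New steady state M_∞ = F₁/k = F₁·τ = 20.86 × 0.8764 = 18.281 km³.
M(t) = M_∞ + (M₀ − M_∞)·e^(−t/τ); t/τ = 1.20/0.8764 = 1.369, so e^(−t/τ) = 0.2543.
M(t) = 18.281 − 7.151 × 0.2543 = 16.463 km³.

16.5 km³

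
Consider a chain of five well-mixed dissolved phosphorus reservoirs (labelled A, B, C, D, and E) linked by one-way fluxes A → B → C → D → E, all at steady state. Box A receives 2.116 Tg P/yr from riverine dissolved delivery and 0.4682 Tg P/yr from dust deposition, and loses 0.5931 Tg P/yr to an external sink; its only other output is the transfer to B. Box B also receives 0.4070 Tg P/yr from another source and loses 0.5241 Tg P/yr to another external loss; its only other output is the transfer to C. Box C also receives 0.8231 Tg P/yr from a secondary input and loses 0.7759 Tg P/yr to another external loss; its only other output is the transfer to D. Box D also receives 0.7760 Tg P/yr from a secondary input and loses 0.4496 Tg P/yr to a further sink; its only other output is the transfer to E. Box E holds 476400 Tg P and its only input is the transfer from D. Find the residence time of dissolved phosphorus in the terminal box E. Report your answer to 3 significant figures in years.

Box A: F(A→B) = (2.116 + 0.4682) − 0.5931 = 1.9911 Tg P/yr.
Box B: F(B→C) = (1.9911 + 0.4070) − 0.5241 = 1.8740 Tg P/yr.
Box C: F(C→D) = (1.8740 + 0.8231) − 0.7759 = 1.9212 Tg P/yr.
Box D: F(D→E) = (1.9212 + 0.7760) − 0.4496 = 2.2476 Tg P/yr.
Box E throughput = its input = 2.2476 Tg P/yr; τ = 476400 / 2.2476 = 212000 yr.

212000 yr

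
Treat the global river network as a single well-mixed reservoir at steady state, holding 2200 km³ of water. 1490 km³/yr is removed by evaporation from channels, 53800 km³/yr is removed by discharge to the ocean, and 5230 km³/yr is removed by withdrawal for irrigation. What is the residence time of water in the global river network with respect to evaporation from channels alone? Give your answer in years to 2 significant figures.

1.5 yr

Residence time with respect to a single sink: τ = M / F_sink.
τ = 2200 / 1490 = 1.477 yr.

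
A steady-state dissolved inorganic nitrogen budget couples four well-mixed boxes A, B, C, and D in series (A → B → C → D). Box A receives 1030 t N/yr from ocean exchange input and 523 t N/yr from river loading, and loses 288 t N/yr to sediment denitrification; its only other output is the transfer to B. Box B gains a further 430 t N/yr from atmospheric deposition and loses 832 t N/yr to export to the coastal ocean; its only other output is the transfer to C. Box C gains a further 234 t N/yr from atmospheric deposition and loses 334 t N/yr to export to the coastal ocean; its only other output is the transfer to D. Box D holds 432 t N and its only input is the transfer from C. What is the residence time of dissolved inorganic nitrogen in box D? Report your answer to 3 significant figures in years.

0.566 yr

Box A: F(A→B) = (1030 + 523) − 288 = 1265.0 t N/yr.
Box B: F(B→C) = (1265.0 + 430) − 832 = 863.00 t N/yr.
Box C: F(C→D) = (863.00 + 234) − 334 = 763.00 t N/yr.
Box D throughput = its input = 763.00 t N/yr; τ = 432 / 763.00 = 0.5662 yr.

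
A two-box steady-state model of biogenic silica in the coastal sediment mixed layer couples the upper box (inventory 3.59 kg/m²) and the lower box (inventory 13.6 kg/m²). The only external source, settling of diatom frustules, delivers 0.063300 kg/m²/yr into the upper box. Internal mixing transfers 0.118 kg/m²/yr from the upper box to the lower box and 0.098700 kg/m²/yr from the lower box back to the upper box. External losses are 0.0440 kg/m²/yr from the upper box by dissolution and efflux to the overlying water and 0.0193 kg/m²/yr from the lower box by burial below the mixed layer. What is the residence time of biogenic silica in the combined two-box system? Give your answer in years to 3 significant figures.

272 yr

Residence time in the combined system uses the total inventory and the total *external* removal — internal exchanges between the two boxes cancel.
M_total = 3.59 + 13.6 = 17.190 kg/m².
ΣF_external_out = 0.0440 + 0.0193 = 0.063300 kg/m²/yr.
τ = M_total / ΣF_ext = 17.190 / 0.063300 = 271.6 yr.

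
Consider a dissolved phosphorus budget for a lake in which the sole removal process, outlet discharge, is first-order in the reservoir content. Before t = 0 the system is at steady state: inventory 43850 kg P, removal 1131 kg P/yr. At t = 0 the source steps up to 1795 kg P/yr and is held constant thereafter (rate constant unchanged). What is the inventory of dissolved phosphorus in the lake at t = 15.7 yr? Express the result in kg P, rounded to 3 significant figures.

52400 kg P

The sink rate constant is k = F₀/M₀ = 1131/43850 = 0.02579 yr⁻¹.
Solving dM/dt = F₁ − kM with M(0) = M₀ gives M(t) = F₁/k + (M₀ − F₁/k)·e^(−kt).
F₁/k = 1795/0.02579 = 69594 kg P; kt = 0.02579 × 15.7 = 0.4049, e^(−kt) = 0.6670.
M(15.7) = 69594 + (43850 − 69594) × 0.6670 = 69594 − 17170 = 52422 kg P.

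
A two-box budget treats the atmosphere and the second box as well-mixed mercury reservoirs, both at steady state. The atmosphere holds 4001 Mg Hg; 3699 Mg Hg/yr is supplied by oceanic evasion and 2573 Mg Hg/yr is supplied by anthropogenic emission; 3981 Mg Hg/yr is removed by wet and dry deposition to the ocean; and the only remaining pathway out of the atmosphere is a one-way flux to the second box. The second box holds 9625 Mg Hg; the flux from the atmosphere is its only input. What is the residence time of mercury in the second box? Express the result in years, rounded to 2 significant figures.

4.2 yr

Balance the atmosphere: ΣF_in = 3699 + 2573 = 6272.0 Mg Hg/yr.
Flux to the second box = ΣF_in − (3981) = 2291.0 Mg Hg/yr.
At steady state the output of the second box equals its input, 2291.0 Mg Hg/yr.
τ = M / F = 9625 / 2291.0 = 4.201 yr.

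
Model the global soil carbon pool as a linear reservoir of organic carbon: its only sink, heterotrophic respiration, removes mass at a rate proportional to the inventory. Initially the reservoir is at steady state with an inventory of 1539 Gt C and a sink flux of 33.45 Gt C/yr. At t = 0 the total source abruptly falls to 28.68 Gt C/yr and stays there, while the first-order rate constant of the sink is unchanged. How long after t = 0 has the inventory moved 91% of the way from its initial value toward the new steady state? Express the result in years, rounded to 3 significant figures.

τ = M₀/F₀ = 1539/33.45 = 46.01 yr.
The remaining gap fraction is e^(−t/τ); 91% covered ⇒ e^(−t/τ) = 0.0900.
t = −τ ln(0.0900) = 46.01 × 2.408 = 110.8 yr.

111 yr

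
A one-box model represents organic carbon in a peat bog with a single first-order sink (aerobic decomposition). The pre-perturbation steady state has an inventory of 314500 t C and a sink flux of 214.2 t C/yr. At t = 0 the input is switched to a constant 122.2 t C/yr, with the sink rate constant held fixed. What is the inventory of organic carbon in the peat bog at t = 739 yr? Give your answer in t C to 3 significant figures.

Residence time τ = M₀/F₀ = 1468 yr. The eventual steady state is M_∞ = M₀·(F₁/F₀) = 314500 × 122.2/214.2 = 179420 t C.
The anomaly ΔM(t) = M(t) − M_∞ decays as ΔM₀·e^(−t/τ) with ΔM₀ = 314500 − 179420 = 135100 t C.
At t = 739 yr, e^(−t/τ) = e^(−0.5033) = 0.6045, so ΔM = 81660 t C and M = 179420 + 81660 = 261080 t C.

261000 t C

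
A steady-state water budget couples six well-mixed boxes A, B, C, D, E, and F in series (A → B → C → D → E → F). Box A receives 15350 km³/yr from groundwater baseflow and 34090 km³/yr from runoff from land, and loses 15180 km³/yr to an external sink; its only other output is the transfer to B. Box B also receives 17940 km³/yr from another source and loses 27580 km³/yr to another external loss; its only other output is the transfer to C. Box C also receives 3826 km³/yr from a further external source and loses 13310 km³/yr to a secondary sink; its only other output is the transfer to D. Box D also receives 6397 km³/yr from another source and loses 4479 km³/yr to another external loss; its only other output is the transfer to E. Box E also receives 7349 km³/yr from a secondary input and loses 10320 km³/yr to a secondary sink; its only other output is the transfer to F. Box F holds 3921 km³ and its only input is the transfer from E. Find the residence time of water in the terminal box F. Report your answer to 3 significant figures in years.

0.278 yr

Box A: F(A→B) = (15350 + 34090) − 15180 = 34260 km³/yr.
Box B: F(B→C) = (34260 + 17940) − 27580 = 24620 km³/yr.
Box C: F(C→D) = (24620 + 3826) − 13310 = 15136 km³/yr.
Box D: F(D→E) = (15136 + 6397) − 4479 = 17054 km³/yr.
Box E: F(E→F) = (17054 + 7349) − 10320 = 14083 km³/yr.
Box F throughput = its input = 14083 km³/yr; τ = 3921 / 14083 = 0.2784 yr.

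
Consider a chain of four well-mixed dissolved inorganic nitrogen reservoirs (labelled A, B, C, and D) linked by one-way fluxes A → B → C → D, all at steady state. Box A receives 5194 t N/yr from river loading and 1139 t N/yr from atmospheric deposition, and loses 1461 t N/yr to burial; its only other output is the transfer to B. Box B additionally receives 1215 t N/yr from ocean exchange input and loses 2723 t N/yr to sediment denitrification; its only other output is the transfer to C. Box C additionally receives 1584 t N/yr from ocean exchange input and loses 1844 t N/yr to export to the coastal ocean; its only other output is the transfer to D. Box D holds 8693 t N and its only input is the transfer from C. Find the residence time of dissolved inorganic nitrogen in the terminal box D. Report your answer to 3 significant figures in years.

Box A: F(A→B) = (5194 + 1139) − 1461 = 4872.0 t N/yr.
Box B: F(B→C) = (4872.0 + 1215) − 2723 = 3364.0 t N/yr.
Box C: F(C→D) = (3364.0 + 1584) − 1844 = 3104.0 t N/yr.
Box D throughput = its input = 3104.0 t N/yr; τ = 8693 / 3104.0 = 2.801 yr.

2.80 yr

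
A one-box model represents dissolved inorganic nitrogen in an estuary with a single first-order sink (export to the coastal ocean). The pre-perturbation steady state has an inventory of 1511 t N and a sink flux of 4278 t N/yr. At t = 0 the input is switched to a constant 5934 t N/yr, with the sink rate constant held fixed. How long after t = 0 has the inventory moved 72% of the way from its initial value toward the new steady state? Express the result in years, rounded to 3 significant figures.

0.450 yr

τ = M₀/F₀ = 1511/4278 = 0.3532 yr.
The remaining gap fraction is e^(−t/τ); 72% covered ⇒ e^(−t/τ) = 0.280.
t = −τ ln(0.280) = 0.3532 × 1.273 = 0.4496 yr.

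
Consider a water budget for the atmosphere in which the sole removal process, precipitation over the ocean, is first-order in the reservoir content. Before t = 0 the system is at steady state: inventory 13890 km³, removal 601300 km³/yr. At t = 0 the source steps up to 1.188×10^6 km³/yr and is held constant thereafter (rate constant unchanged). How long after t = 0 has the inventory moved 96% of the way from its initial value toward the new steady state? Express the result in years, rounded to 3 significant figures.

0.0744 yr

τ = M₀/F₀ = 13890/601300 = 0.02310 yr.
The remaining gap fraction is e^(−t/τ); 96% covered ⇒ e^(−t/τ) = 0.0400.
t = −τ ln(0.0400) = 0.02310 × 3.219 = 0.07436 yr.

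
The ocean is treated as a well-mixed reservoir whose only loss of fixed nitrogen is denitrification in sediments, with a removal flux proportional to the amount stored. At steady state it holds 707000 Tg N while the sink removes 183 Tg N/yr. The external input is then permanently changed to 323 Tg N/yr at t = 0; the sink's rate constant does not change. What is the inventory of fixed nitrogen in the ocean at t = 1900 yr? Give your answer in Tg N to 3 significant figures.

917000 Tg N

The sink rate constant is k = F₀/M₀ = 183/707000 = 0.0002588 yr⁻¹.
Solving dM/dt = F₁ − kM with M(0) = M₀ gives M(t) = F₁/k + (M₀ − F₁/k)·e^(−kt).
F₁/k = 323/0.0002588 = 1.2479×10^6 Tg N; kt = 0.0002588 × 1900 = 0.4918, e^(−kt) = 0.6115.
M(1900) = 1.2479×10^6 + (707000 − 1.2479×10^6) × 0.6115 = 1.2479×10^6 − 330800 = 917120 Tg N.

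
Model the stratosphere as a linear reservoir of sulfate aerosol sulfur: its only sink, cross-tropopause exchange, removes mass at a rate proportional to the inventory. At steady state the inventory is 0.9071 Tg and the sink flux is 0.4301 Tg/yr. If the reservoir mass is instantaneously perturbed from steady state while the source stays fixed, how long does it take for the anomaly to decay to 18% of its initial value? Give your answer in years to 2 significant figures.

For a linear reservoir the anomaly decays as exp(−t/τ) with τ = M/F = 0.9071/0.4301 = 2.109 yr.
exp(−t/τ) = 0.18 ⇒ t = −τ ln(0.18) = 2.109 × 1.715 = 3.617 yr.

3.6 yr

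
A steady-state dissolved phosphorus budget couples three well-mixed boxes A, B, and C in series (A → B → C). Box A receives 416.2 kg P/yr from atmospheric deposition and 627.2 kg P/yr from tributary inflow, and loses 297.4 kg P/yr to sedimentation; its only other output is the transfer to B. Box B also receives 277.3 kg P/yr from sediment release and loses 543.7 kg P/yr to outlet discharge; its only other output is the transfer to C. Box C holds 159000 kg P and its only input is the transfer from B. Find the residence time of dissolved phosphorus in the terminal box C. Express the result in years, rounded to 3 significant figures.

332 yr

Box A: F(A→B) = (416.2 + 627.2) − 297.4 = 746.00 kg P/yr.
Box B: F(B→C) = (746.00 + 277.3) − 543.7 = 479.60 kg P/yr.
Box C throughput = its input = 479.60 kg P/yr; τ = 159000 / 479.60 = 331.5 yr.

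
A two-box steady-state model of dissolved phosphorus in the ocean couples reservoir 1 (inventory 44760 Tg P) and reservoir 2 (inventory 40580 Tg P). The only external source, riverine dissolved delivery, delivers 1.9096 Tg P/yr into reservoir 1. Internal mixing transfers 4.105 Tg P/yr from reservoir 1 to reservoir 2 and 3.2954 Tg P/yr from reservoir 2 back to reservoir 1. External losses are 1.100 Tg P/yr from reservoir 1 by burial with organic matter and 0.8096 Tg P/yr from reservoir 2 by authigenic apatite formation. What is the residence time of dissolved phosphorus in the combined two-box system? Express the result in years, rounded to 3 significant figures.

Residence time in the combined system uses the total inventory and the total *external* removal — internal exchanges between the two boxes cancel.
M_total = 44760 + 40580 = 85340 Tg P.
ΣF_external_out = 1.100 + 0.8096 = 1.9096 Tg P/yr.
τ = M_total / ΣF_ext = 85340 / 1.9096 = 44690 yr.

44700 yr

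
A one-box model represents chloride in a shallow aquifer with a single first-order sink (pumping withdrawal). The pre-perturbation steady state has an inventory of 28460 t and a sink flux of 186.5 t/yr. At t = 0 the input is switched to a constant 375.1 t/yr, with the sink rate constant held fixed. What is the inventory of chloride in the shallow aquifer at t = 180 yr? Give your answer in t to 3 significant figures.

48400 t

The sink rate constant is k = F₀/M₀ = 186.5/28460 = 0.006553 yr⁻¹.
Solving dM/dt = F₁ − kM with M(0) = M₀ gives M(t) = F₁/k + (M₀ − F₁/k)·e^(−kt).
F₁/k = 375.1/0.006553 = 57240 t; kt = 0.006553 × 180 = 1.180, e^(−kt) = 0.3074.
M(180) = 57240 + (28460 − 57240) × 0.3074 = 57240 − 8848 = 48393 t.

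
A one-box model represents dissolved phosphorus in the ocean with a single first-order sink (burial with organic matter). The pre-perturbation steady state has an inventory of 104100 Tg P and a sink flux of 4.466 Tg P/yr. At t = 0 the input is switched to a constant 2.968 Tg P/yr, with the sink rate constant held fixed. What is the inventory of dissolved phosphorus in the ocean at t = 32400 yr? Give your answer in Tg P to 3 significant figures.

77900 Tg P

Residence time τ = M₀/F₀ = 23310 yr. The eventual steady state is M_∞ = M₀·(F₁/F₀) = 104100 × 2.968/4.466 = 69182 Tg P.
The anomaly ΔM(t) = M(t) − M_∞ decays as ΔM₀·e^(−t/τ) with ΔM₀ = 104100 − 69182 = 34920 Tg P.
At t = 32400 yr, e^(−t/τ) = e^(−1.390) = 0.2491, so ΔM = 8697 Tg P and M = 69182 + 8697 = 77880 Tg P.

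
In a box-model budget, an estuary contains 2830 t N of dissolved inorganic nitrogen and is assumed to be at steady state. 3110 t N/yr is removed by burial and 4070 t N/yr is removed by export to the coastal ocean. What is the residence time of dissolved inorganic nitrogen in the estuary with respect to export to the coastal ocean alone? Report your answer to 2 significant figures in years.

0.70 yr

Residence time with respect to a single sink: τ = M / F_sink.
τ = 2830 / 4070 = 0.6953 yr.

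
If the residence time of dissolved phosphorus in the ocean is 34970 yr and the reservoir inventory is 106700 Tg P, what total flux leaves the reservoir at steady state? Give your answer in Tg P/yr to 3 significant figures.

F = M / τ = 106700 / 34970 = 3.051 Tg P/yr.

3.05 Tg P/yr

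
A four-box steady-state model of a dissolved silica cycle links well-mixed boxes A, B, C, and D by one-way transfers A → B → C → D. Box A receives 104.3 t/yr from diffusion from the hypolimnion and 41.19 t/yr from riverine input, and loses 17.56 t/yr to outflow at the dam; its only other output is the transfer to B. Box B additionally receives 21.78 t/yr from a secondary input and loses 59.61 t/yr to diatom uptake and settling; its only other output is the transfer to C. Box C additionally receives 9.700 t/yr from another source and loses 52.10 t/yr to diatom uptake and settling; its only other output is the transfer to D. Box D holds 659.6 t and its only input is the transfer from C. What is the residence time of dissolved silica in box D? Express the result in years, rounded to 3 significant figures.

13.8 yr

Box A: F(A→B) = (104.3 + 41.19) − 17.56 = 127.93 t/yr.
Box B: F(B→C) = (127.93 + 21.78) − 59.61 = 90.100 t/yr.
Box C: F(C→D) = (90.100 + 9.700) − 52.10 = 47.700 t/yr.
Box D throughput = its input = 47.700 t/yr; τ = 659.6 / 47.700 = 13.83 yr.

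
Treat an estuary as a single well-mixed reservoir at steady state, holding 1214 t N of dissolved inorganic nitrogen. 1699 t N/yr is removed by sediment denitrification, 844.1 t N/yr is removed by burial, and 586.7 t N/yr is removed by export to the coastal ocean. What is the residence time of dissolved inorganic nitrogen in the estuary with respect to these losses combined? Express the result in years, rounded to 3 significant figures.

0.388 yr

Total removal = 1699 + 844.1 + 586.7 = 3129.8 t N/yr.
τ = M / ΣF_out = 1214 / 3129.8 = 0.3879 yr.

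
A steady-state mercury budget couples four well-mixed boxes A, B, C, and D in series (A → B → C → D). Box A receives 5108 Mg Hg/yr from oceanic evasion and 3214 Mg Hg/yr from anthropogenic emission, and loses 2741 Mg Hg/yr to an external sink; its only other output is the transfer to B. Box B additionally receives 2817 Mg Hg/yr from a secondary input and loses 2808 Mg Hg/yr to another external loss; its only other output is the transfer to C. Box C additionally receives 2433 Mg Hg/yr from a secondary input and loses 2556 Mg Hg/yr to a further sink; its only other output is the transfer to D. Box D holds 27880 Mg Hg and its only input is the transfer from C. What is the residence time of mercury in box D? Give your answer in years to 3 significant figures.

5.10 yr

Box A: F(A→B) = (5108 + 3214) − 2741 = 5581.0 Mg Hg/yr.
Box B: F(B→C) = (5581.0 + 2817) − 2808 = 5590.0 Mg Hg/yr.
Box C: F(C→D) = (5590.0 + 2433) − 2556 = 5467.0 Mg Hg/yr.
Box D throughput = its input = 5467.0 Mg Hg/yr; τ = 27880 / 5467.0 = 5.100 yr.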